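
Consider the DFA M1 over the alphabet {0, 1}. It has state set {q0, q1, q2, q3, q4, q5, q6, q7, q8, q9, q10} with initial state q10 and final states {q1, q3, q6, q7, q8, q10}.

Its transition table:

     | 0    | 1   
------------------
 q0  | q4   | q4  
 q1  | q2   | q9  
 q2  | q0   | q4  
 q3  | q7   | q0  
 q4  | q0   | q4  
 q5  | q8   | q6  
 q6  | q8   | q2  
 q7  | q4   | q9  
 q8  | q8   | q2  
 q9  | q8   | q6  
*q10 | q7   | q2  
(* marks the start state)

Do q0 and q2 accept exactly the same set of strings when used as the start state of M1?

Reachable states from the start: {q0,q2,q4,q6,q7,q8,q9,q10}. Unreachable: {q1,q3,q5} — drop them.
P0 = {q6,q7,q8,q10} | {q0,q2,q4,q9}.
Refine {q6,q7,q8,q10} on symbol 0: members go to different blocks, giving {q6,q8,q10} and {q7}.
On input 0, block {q6,q8,q10} splits into {q6,q8} and {q10}.
Split {q0,q2,q4,q9} by δ(·,0) → {q0,q2,q4} and {q9}.
The partition is now stable with 5 blocks: {q6,q8} | {q0,q2,q4} | {q7} | {q10} | {q9}.
q0 and q2 lie in the same block of the stable partition, so they are equivalent — no string distinguishes them.

Yes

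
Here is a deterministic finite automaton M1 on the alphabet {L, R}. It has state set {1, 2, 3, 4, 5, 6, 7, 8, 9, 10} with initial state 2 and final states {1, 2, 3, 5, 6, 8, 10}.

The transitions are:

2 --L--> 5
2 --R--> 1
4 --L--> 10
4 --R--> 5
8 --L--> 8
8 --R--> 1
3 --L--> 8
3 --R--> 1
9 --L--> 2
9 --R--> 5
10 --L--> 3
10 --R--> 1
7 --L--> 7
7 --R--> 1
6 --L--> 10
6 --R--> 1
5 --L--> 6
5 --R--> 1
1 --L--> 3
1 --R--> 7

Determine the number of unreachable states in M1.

No path from 2 leads to 4, 9; the other 8 states are all reachable.

2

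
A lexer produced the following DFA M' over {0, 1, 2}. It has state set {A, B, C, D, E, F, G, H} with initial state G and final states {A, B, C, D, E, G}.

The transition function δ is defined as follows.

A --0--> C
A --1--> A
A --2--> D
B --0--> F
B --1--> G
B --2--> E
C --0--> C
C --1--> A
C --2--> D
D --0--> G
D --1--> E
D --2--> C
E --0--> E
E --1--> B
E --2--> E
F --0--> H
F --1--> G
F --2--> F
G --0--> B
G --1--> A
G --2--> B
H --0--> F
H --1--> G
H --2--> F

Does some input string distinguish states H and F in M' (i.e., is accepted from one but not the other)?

No

Every state is reachable, so we keep all 8.
P0 = {A,B,C,D,E,G} | {F,H}.
Refine {A,B,C,D,E,G} on symbol 0: members go to different blocks, giving {A,C,D,E,G} and {B}.
On input 0, block {A,C,D,E,G} splits into {A,C,D,E} and {G}.
Refine {A,C,D,E} on symbol 0: members go to different blocks, giving {A,C,E} and {D}.
On input 1, block {A,C,E} splits into {A,C} and {E}.
The partition is now stable with 6 blocks: {A,C} | {F,H} | {B} | {G} | {D} | {E}.
H and F lie in the same block of the stable partition, so they are equivalent — no string distinguishes them.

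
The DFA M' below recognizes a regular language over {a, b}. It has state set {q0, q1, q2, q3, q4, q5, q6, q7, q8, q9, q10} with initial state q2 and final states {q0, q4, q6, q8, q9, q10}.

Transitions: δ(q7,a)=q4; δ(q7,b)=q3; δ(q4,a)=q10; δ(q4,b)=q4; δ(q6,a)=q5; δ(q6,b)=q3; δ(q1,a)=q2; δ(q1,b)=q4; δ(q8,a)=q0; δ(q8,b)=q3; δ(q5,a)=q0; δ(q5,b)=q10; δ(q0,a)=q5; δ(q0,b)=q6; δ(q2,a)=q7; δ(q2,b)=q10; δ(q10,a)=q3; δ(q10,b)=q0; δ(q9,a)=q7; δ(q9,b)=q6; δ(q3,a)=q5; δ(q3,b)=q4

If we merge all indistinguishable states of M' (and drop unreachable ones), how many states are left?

8

States {q1,q8,q9} cannot be reached from the start state, so discard them.
Start with accepting vs non-accepting: {q0,q4,q6,q10} | {q2,q3,q5,q7}.
Refine {q0,q4,q6,q10} on symbol a: members go to different blocks, giving {q0,q6,q10} and {q4}.
On input b, block {q0,q6,q10} splits into {q0,q10} and {q6}.
On input b, block {q0,q10} splits into {q0} and {q10}.
Split {q2,q3,q5,q7} by δ(·,a) → {q2,q3} and {q5} and {q7}.
On input a, block {q2,q3} splits into {q2} and {q3}.
No further refinement is possible. Final partition (8 blocks): {q0} | {q2} | {q4} | {q6} | {q10} | {q5} | {q7} | {q3}.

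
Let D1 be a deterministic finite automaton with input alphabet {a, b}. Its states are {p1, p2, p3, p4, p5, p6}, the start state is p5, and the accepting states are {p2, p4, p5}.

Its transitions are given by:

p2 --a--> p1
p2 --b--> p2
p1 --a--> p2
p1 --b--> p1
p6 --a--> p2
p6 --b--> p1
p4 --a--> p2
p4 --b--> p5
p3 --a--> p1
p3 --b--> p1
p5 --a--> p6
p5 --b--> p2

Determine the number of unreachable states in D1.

Starting at p5 and following transitions, the reachable set is {p1, p2, p5, p6}. That leaves p3, p4 unreachable — 2 in total.

2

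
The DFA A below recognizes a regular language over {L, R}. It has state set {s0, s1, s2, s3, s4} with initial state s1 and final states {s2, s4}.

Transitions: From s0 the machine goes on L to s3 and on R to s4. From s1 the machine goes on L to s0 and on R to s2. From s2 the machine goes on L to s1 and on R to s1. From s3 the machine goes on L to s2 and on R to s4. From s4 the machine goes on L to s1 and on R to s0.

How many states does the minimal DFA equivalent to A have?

All states are reachable from the start state.
P0 = {s2,s4} | {s0,s1,s3}.
Refine {s0,s1,s3} on symbol L: members go to different blocks, giving {s0,s1} and {s3}.
On input L, block {s0,s1} splits into {s0} and {s1}.
Split {s2,s4} by δ(·,R) → {s2} and {s4}.
The partition is now stable with 5 blocks: {s2} | {s0} | {s3} | {s1} | {s4}.

5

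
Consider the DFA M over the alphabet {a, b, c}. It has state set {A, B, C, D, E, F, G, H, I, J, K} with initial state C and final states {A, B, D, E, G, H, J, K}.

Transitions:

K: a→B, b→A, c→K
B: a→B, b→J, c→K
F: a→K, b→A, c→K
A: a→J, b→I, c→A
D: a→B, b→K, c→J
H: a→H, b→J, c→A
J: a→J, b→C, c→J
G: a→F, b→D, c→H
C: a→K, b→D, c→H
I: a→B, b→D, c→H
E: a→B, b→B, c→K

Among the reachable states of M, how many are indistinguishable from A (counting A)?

2

First remove the unreachable states {E,F,G}; 8 states remain.
Start with accepting vs non-accepting: {A,B,D,H,J,K} | {C,I}.
Split {A,B,D,H,J,K} by δ(·,b) → {B,D,H,K} and {A,J}.
Refine {B,D,H,K} on symbol b: members go to different blocks, giving {B,H,K} and {D}.
Split {B,H,K} by δ(·,c) → {B,K} and {H}.
The partition is now stable with 5 blocks: {B,K} | {C,I} | {A,J} | {D} | {H}.
State A belongs to the block {A,J}, which has 2 states.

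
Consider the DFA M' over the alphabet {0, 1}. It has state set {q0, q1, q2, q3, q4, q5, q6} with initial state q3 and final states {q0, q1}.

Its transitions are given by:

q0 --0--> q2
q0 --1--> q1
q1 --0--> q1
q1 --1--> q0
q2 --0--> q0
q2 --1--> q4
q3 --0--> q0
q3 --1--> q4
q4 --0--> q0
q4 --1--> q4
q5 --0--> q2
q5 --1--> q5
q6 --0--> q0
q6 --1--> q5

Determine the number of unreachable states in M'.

BFS from q3 reaches {q0, q1, q2, q3, q4}; the 2 state(s) q5, q6 are never visited.

2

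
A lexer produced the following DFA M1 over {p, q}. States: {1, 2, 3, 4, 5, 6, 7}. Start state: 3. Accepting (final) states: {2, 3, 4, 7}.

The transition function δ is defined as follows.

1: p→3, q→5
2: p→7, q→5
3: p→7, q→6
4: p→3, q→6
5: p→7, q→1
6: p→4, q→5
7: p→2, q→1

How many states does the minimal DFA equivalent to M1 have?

2

Every state is reachable, so we keep all 7.
Initial partition by acceptance: {2,3,4,7} | {1,5,6}.
The partition is now stable with 2 blocks: {2,3,4,7} | {1,5,6}.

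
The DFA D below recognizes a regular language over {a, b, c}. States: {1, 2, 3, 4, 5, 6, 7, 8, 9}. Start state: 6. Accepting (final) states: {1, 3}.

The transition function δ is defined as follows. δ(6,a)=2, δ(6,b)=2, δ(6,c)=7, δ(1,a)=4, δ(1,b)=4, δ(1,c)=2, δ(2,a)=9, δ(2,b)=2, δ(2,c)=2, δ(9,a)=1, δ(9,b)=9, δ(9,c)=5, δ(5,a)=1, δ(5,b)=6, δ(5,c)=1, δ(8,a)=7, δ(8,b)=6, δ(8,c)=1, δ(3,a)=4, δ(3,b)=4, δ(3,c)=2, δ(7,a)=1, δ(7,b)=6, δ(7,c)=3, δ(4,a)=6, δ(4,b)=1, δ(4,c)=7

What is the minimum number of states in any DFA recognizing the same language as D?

6

States {8} cannot be reached from the start state, so discard them.
Initial partition by acceptance: {1,3} | {2,4,5,6,7,9}.
Refine {2,4,5,6,7,9} on symbol a: members go to different blocks, giving {2,4,6} and {5,7,9}.
On input a, block {2,4,6} splits into {4,6} and {2}.
Refine {4,6} on symbol a: members go to different blocks, giving {4} and {6}.
Split {5,7,9} by δ(·,b) → {5,7} and {9}.
The partition is now stable with 6 blocks: {1,3} | {4} | {5,7} | {2} | {6} | {9}.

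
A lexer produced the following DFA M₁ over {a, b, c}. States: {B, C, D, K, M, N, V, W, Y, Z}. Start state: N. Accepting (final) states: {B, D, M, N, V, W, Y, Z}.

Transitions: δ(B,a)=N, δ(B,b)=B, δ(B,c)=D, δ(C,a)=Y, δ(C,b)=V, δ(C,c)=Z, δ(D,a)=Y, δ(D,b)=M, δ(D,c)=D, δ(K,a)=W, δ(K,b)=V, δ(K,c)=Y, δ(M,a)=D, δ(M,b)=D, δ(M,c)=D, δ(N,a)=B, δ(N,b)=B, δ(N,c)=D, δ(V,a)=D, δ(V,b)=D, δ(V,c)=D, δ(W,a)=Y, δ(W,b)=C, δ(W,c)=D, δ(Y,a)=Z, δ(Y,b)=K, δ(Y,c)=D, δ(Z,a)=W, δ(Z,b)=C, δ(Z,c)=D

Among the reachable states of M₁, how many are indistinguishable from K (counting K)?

2

All states are reachable from the start state.
Initial partition by acceptance: {B,D,M,N,V,W,Y,Z} | {C,K}.
On input b, block {B,D,M,N,V,W,Y,Z} splits into {B,D,M,N,V} and {W,Y,Z}.
On input a, block {B,D,M,N,V} splits into {B,M,N,V} and {D}.
Refine {B,M,N,V} on symbol a: members go to different blocks, giving {B,N} and {M,V}.
No further refinement is possible. Final partition (5 blocks): {B,N} | {C,K} | {W,Y,Z} | {D} | {M,V}.
The equivalence class containing K is {C,K}, of size 2.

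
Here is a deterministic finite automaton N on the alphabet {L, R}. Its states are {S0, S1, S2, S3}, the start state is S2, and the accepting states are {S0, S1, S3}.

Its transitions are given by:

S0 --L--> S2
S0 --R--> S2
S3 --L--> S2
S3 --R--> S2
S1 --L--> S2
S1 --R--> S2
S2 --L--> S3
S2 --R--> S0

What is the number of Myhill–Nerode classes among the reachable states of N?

States {S1} cannot be reached from the start state, so discard them.
Start with accepting vs non-accepting: {S0,S3} | {S2}.
Stable partition: {S0,S3} | {S2} — 2 equivalence classes.

2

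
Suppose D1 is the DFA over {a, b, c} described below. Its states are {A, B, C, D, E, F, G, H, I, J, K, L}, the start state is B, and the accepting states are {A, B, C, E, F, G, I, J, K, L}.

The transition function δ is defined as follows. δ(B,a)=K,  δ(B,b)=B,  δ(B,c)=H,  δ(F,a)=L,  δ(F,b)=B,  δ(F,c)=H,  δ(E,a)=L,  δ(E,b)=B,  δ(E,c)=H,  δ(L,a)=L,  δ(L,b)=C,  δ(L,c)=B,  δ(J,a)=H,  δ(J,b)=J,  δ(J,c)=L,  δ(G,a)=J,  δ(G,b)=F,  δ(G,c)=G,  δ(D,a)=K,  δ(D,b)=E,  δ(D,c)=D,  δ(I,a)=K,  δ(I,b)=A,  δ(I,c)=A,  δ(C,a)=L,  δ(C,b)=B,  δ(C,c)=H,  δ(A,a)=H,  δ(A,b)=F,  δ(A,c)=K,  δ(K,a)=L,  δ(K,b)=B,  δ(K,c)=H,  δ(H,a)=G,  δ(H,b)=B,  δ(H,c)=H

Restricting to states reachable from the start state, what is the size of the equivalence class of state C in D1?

First remove the unreachable states {A,D,E,I}; 8 states remain.
Initial partition by acceptance: {B,C,F,G,J,K,L} | {H}.
Split {B,C,F,G,J,K,L} by δ(·,a) → {B,C,F,G,K,L} and {J}.
Refine {B,C,F,G,K,L} on symbol a: members go to different blocks, giving {B,C,F,K,L} and {G}.
On input c, block {B,C,F,K,L} splits into {B,C,F,K} and {L}.
Refine {B,C,F,K} on symbol a: members go to different blocks, giving {C,F,K} and {B}.
The partition is now stable with 6 blocks: {C,F,K} | {H} | {J} | {G} | {L} | {B}.
State C belongs to the block {C,F,K}, which has 3 states.

3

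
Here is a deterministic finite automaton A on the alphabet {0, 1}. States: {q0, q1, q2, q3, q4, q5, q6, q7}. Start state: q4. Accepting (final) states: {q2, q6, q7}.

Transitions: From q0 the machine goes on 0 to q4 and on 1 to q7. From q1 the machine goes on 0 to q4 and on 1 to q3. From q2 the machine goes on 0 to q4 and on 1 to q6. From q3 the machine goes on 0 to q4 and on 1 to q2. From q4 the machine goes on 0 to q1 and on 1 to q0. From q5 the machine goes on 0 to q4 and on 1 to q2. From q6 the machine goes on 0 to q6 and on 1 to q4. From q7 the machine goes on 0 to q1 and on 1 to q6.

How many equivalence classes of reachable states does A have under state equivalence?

4

States {q5} cannot be reached from the start state, so discard them.
Initial partition by acceptance: {q2,q6,q7} | {q0,q1,q3,q4}.
On input 0, block {q2,q6,q7} splits into {q2,q7} and {q6}.
On input 1, block {q0,q1,q3,q4} splits into {q0,q3} and {q1,q4}.
No further refinement is possible. Final partition (4 blocks): {q2,q7} | {q0,q3} | {q6} | {q1,q4}.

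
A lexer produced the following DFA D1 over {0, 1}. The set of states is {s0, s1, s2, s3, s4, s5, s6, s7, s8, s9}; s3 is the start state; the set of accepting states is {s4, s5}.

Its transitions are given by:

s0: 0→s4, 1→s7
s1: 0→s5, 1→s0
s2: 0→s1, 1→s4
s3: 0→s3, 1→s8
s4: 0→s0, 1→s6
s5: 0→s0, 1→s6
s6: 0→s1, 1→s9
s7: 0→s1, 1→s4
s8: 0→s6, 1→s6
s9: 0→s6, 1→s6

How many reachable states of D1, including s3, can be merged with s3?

1

States {s2} cannot be reached from the start state, so discard them.
Start with accepting vs non-accepting: {s4,s5} | {s0,s1,s3,s6,s7,s8,s9}.
Split {s0,s1,s3,s6,s7,s8,s9} by δ(·,0) → {s3,s6,s7,s8,s9} and {s0,s1}.
Split {s3,s6,s7,s8,s9} by δ(·,0) → {s3,s8,s9} and {s6,s7}.
Refine {s3,s8,s9} on symbol 0: members go to different blocks, giving {s8,s9} and {s3}.
On input 1, block {s0,s1} splits into {s0} and {s1}.
Split {s6,s7} by δ(·,1) → {s6} and {s7}.
The partition is now stable with 7 blocks: {s4,s5} | {s8,s9} | {s0} | {s6} | {s3} | {s1} | {s7}.
The equivalence class containing s3 is {s3}, of size 1.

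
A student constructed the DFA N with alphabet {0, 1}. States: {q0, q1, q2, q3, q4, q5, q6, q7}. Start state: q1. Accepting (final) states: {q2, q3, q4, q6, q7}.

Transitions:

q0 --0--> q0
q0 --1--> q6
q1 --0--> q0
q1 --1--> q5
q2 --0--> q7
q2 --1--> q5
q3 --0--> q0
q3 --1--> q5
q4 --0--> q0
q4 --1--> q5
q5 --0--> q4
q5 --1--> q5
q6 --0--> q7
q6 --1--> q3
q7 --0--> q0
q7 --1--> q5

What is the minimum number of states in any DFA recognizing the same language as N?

Reachable states from the start: {q0,q1,q3,q4,q5,q6,q7}. Unreachable: {q2} — drop them.
Start with accepting vs non-accepting: {q3,q4,q6,q7} | {q0,q1,q5}.
Split {q3,q4,q6,q7} by δ(·,0) → {q3,q4,q7} and {q6}.
Refine {q0,q1,q5} on symbol 0: members go to different blocks, giving {q0,q1} and {q5}.
Refine {q0,q1} on symbol 1: members go to different blocks, giving {q0} and {q1}.
No further refinement is possible. Final partition (5 blocks): {q3,q4,q7} | {q0} | {q6} | {q5} | {q1}.

5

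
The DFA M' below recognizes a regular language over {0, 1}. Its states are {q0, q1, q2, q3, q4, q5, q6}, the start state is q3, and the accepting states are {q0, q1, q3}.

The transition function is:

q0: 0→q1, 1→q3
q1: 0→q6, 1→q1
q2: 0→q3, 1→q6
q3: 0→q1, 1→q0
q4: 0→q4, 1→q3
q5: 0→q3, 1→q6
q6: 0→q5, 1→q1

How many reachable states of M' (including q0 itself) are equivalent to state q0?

First remove the unreachable states {q2,q4}; 5 states remain.
Initial partition by acceptance: {q0,q1,q3} | {q5,q6}.
Refine {q0,q1,q3} on symbol 0: members go to different blocks, giving {q0,q3} and {q1}.
Refine {q5,q6} on symbol 0: members go to different blocks, giving {q5} and {q6}.
Stable partition: {q0,q3} | {q5} | {q1} | {q6} — 4 equivalence classes.
The equivalence class containing q0 is {q0,q3}, of size 2.

2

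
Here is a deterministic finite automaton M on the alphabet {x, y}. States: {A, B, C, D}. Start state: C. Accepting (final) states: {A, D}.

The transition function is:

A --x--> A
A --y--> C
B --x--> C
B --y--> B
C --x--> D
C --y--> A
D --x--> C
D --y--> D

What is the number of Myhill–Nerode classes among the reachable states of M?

3

Reachable states from the start: {A,C,D}. Unreachable: {B} — drop them.
Initial partition by acceptance: {A,D} | {C}.
On input x, block {A,D} splits into {A} and {D}.
Stable partition: {A} | {C} | {D} — 3 equivalence classes.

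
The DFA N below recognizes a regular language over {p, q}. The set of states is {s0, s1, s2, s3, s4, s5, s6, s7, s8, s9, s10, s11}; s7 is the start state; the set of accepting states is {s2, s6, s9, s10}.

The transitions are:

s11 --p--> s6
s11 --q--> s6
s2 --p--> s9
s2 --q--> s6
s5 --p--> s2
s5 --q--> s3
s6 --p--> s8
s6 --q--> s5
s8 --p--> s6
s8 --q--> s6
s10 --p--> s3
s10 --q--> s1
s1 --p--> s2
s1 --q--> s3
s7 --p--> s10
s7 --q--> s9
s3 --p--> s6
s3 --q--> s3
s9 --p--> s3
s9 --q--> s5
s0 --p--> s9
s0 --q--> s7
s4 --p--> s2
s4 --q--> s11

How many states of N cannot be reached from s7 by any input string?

No path from s7 leads to s0, s4, s11; the other 9 states are all reachable.

3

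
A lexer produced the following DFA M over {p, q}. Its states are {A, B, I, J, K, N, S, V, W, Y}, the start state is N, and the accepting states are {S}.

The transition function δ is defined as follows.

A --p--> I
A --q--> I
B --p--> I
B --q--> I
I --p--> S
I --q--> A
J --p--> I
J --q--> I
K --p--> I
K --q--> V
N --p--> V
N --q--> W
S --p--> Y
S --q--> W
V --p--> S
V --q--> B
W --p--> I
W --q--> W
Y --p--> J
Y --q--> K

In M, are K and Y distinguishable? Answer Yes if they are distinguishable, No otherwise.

Start with accepting vs non-accepting: {S} | {A,B,I,J,K,N,V,W,Y}.
On input p, block {A,B,I,J,K,N,V,W,Y} splits into {A,B,J,K,N,W,Y} and {I,V}.
Split {A,B,J,K,N,W,Y} by δ(·,p) → {A,B,J,K,N,W} and {Y}.
Split {A,B,J,K,N,W} by δ(·,q) → {A,B,J,K} and {N,W}.
The partition is now stable with 5 blocks: {S} | {A,B,J,K} | {I,V} | {Y} | {N,W}.
K and Y end up in different blocks, so they are distinguishable. For instance, the string 'pp' is accepted from only K.

Yes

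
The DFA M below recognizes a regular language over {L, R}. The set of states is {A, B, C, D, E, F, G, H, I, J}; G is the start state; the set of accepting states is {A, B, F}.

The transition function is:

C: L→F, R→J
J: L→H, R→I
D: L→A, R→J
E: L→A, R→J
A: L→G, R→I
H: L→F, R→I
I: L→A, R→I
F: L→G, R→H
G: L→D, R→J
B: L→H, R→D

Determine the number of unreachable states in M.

3

BFS from G reaches {A, D, F, G, H, I, J}; the 3 state(s) B, C, E are never visited.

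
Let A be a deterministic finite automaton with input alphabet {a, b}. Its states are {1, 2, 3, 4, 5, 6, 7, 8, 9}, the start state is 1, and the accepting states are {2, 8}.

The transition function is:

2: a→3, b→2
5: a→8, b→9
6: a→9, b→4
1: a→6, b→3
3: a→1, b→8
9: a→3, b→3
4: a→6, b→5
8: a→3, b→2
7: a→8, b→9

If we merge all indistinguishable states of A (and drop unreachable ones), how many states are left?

7

States {7} cannot be reached from the start state, so discard them.
Initial partition by acceptance: {2,8} | {1,3,4,5,6,9}.
Split {1,3,4,5,6,9} by δ(·,a) → {1,3,4,6,9} and {5}.
Refine {1,3,4,6,9} on symbol b: members go to different blocks, giving {1,6,9} and {3} and {4}.
Split {1,6,9} by δ(·,a) → {1,6} and {9}.
Refine {1,6} on symbol a: members go to different blocks, giving {1} and {6}.
Stable partition: {2,8} | {1} | {5} | {3} | {4} | {9} | {6} — 7 equivalence classes.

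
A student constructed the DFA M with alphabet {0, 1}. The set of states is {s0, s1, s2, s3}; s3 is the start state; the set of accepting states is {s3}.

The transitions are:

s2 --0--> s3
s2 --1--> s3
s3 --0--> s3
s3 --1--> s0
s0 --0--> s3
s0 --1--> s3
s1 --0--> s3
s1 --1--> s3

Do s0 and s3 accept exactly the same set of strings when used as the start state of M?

No

First remove the unreachable states {s1,s2}; 2 states remain.
P0 = {s3} | {s0}.
No further refinement is possible. Final partition (2 blocks): {s3} | {s0}.
s0 and s3 end up in different blocks, so they are distinguishable. For instance, the string 'ε' is accepted from only s3.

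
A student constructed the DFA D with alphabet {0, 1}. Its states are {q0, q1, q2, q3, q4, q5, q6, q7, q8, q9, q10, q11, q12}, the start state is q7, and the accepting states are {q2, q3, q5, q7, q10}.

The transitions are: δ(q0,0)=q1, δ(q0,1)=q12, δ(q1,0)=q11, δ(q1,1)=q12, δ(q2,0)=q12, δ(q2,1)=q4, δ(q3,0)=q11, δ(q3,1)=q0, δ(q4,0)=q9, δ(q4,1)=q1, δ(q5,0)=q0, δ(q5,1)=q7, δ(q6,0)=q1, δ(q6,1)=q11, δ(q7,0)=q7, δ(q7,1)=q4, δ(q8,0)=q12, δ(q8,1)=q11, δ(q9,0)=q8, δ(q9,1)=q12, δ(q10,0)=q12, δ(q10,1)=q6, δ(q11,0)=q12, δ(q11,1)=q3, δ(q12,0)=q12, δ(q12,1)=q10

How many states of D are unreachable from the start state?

Starting at q7 and following transitions, the reachable set is {q0, q1, q3, q4, q6, q7, q8, q9, q10, q11, q12}. That leaves q2, q5 unreachable — 2 in total.

2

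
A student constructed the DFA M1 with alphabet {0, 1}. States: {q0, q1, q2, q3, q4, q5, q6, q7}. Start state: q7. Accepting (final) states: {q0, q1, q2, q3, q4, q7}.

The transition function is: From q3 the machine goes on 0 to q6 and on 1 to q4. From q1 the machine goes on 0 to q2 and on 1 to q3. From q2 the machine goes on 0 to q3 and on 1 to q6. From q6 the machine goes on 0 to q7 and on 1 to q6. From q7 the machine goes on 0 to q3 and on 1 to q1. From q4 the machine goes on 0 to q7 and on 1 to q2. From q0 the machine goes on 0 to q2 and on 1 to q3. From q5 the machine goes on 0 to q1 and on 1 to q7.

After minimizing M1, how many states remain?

6

First remove the unreachable states {q0,q5}; 6 states remain.
Start with accepting vs non-accepting: {q1,q2,q3,q4,q7} | {q6}.
Refine {q1,q2,q3,q4,q7} on symbol 0: members go to different blocks, giving {q1,q2,q4,q7} and {q3}.
Split {q1,q2,q4,q7} by δ(·,0) → {q1,q4} and {q2,q7}.
Refine {q1,q4} on symbol 1: members go to different blocks, giving {q1} and {q4}.
Split {q2,q7} by δ(·,1) → {q2} and {q7}.
Stable partition: {q1} | {q6} | {q3} | {q2} | {q4} | {q7} — 6 equivalence classes.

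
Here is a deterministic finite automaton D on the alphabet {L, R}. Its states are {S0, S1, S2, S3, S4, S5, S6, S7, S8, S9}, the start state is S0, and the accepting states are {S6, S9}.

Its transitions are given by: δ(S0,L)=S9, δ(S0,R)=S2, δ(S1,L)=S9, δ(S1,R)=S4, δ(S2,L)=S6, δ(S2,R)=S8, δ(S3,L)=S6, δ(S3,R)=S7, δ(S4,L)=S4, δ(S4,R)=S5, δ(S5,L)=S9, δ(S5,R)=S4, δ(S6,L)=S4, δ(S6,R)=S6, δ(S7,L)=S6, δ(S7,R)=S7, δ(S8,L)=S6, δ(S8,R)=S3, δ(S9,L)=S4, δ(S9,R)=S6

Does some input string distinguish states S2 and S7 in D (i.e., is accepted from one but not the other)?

No

First remove the unreachable states {S1}; 9 states remain.
Start with accepting vs non-accepting: {S6,S9} | {S0,S2,S3,S4,S5,S7,S8}.
On input L, block {S0,S2,S3,S4,S5,S7,S8} splits into {S0,S2,S3,S5,S7,S8} and {S4}.
Split {S0,S2,S3,S5,S7,S8} by δ(·,R) → {S0,S2,S3,S7,S8} and {S5}.
Stable partition: {S6,S9} | {S0,S2,S3,S7,S8} | {S4} | {S5} — 4 equivalence classes.
S2 and S7 lie in the same block of the stable partition, so they are equivalent — no string distinguishes them.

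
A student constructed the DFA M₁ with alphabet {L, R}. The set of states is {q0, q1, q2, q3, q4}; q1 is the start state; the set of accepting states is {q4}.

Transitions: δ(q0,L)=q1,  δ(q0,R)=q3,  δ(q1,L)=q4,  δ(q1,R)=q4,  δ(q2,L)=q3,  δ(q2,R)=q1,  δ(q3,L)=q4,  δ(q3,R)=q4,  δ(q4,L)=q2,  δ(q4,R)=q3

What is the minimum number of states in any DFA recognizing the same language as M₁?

3

First remove the unreachable states {q0}; 4 states remain.
Start with accepting vs non-accepting: {q4} | {q1,q2,q3}.
On input L, block {q1,q2,q3} splits into {q1,q3} and {q2}.
The partition is now stable with 3 blocks: {q4} | {q1,q3} | {q2}.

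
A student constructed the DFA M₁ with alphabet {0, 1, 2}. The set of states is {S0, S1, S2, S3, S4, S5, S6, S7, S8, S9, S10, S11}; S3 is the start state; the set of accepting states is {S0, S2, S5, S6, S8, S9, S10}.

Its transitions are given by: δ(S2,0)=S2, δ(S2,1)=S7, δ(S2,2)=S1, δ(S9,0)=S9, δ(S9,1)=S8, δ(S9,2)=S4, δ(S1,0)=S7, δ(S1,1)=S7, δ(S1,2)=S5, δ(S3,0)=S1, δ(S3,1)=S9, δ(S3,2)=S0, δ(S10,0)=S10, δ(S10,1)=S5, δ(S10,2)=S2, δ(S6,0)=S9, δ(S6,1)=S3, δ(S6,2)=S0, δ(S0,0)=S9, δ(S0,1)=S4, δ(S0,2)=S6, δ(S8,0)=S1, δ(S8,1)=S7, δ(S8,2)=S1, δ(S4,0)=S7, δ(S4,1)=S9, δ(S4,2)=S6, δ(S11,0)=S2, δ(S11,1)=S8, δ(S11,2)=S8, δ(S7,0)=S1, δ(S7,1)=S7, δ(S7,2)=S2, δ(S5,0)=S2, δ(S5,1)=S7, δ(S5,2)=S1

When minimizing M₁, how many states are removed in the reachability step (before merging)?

BFS from S3 reaches {S0, S1, S2, S3, S4, S5, S6, S7, S8, S9}; the 2 state(s) S10, S11 are never visited.

2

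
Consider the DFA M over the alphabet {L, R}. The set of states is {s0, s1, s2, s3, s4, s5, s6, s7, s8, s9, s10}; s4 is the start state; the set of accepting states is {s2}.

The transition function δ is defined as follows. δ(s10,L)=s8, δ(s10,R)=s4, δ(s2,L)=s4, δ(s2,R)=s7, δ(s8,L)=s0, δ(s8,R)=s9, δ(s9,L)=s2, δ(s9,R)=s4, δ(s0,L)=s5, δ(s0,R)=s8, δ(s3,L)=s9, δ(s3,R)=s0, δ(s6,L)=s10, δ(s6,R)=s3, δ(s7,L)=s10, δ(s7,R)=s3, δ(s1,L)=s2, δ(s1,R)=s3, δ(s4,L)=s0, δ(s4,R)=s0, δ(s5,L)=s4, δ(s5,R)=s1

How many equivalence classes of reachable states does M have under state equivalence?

10

First remove the unreachable states {s6}; 10 states remain.
P0 = {s2} | {s0,s1,s3,s4,s5,s7,s8,s9,s10}.
Refine {s0,s1,s3,s4,s5,s7,s8,s9,s10} on symbol L: members go to different blocks, giving {s0,s3,s4,s5,s7,s8,s10} and {s1,s9}.
Split {s0,s3,s4,s5,s7,s8,s10} by δ(·,L) → {s0,s4,s5,s7,s8,s10} and {s3}.
On input R, block {s0,s4,s5,s7,s8,s10} splits into {s0,s4,s10} and {s5,s8} and {s7}.
Refine {s0,s4,s10} on symbol L: members go to different blocks, giving {s0,s10} and {s4}.
Refine {s0,s10} on symbol R: members go to different blocks, giving {s0} and {s10}.
Split {s1,s9} by δ(·,R) → {s1} and {s9}.
Split {s5,s8} by δ(·,L) → {s5} and {s8}.
No further refinement is possible. Final partition (10 blocks): {s2} | {s0} | {s1} | {s3} | {s5} | {s7} | {s4} | {s10} | {s9} | {s8}.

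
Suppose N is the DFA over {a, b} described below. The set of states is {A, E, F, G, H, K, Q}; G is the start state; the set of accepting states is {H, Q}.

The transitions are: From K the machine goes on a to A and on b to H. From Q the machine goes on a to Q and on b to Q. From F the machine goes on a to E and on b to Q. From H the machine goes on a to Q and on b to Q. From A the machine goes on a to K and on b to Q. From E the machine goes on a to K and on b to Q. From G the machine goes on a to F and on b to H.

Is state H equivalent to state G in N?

Start with accepting vs non-accepting: {H,Q} | {A,E,F,G,K}.
Stable partition: {H,Q} | {A,E,F,G,K} — 2 equivalence classes.
H and G end up in different blocks, so they are distinguishable. For instance, the string 'ε' is accepted from only H.

No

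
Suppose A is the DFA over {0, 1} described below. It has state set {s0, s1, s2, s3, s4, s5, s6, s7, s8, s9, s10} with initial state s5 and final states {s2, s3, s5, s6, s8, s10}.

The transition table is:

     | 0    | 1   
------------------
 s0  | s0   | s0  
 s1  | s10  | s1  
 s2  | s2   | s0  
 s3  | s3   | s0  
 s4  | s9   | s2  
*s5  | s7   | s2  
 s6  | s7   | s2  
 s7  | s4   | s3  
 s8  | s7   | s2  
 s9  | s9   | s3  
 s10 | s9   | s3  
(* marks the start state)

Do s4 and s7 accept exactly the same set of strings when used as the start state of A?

First remove the unreachable states {s1,s6,s8,s10}; 7 states remain.
Start with accepting vs non-accepting: {s2,s3,s5} | {s0,s4,s7,s9}.
On input 0, block {s2,s3,s5} splits into {s2,s3} and {s5}.
Refine {s0,s4,s7,s9} on symbol 1: members go to different blocks, giving {s4,s7,s9} and {s0}.
No further refinement is possible. Final partition (4 blocks): {s2,s3} | {s4,s7,s9} | {s5} | {s0}.
s4 and s7 lie in the same block of the stable partition, so they are equivalent — no string distinguishes them.

Yes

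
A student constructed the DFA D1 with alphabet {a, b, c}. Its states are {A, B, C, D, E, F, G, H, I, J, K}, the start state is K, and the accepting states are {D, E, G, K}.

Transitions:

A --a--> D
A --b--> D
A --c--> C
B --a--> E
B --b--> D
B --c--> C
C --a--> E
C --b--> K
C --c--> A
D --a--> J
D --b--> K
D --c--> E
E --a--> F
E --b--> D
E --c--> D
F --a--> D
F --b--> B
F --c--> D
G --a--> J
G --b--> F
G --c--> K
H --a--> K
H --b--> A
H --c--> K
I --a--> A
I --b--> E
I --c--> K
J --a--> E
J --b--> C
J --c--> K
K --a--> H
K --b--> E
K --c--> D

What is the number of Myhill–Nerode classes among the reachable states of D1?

First remove the unreachable states {G,I}; 9 states remain.
P0 = {D,E,K} | {A,B,C,F,H,J}.
Refine {A,B,C,F,H,J} on symbol b: members go to different blocks, giving {A,B,C} and {F,H,J}.
Stable partition: {D,E,K} | {A,B,C} | {F,H,J} — 3 equivalence classes.

3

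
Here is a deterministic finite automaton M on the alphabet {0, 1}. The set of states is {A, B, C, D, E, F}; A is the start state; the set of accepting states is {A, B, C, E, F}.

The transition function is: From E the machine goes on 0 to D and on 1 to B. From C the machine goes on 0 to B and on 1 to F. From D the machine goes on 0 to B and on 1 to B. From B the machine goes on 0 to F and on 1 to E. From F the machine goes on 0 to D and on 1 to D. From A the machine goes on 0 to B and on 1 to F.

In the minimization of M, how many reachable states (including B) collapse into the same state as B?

First remove the unreachable states {C}; 5 states remain.
Initial partition by acceptance: {A,B,E,F} | {D}.
Refine {A,B,E,F} on symbol 0: members go to different blocks, giving {A,B} and {E,F}.
Split {A,B} by δ(·,0) → {A} and {B}.
Split {E,F} by δ(·,1) → {E} and {F}.
No further refinement is possible. Final partition (5 blocks): {A} | {D} | {E} | {B} | {F}.
The equivalence class containing B is {B}, of size 1.

1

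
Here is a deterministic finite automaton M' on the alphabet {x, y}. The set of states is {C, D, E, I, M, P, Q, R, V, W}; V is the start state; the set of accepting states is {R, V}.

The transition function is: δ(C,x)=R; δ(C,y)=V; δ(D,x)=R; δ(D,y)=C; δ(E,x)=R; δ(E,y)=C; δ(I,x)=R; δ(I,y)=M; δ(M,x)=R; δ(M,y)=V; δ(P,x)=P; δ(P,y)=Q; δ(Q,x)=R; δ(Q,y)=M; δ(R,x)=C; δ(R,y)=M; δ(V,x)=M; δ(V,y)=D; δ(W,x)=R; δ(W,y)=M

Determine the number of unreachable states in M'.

Starting at V and following transitions, the reachable set is {C, D, M, R, V}. That leaves E, I, P, Q, W unreachable — 5 in total.

5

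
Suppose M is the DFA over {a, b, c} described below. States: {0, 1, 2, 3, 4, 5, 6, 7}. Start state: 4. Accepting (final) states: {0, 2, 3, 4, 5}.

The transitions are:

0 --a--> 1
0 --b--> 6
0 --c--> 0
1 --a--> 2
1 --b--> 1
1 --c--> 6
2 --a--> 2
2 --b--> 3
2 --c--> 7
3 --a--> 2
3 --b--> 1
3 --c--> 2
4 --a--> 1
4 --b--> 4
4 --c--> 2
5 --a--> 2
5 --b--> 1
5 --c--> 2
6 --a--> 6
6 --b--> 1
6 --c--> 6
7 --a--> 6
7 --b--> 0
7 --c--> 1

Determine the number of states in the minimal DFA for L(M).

States {5} cannot be reached from the start state, so discard them.
Initial partition by acceptance: {0,2,3,4} | {1,6,7}.
Split {0,2,3,4} by δ(·,a) → {0,4} and {2,3}.
Refine {0,4} on symbol b: members go to different blocks, giving {0} and {4}.
On input a, block {1,6,7} splits into {6,7} and {1}.
Split {6,7} by δ(·,b) → {6} and {7}.
On input b, block {2,3} splits into {2} and {3}.
Stable partition: {0} | {6} | {2} | {4} | {1} | {7} | {3} — 7 equivalence classes.

7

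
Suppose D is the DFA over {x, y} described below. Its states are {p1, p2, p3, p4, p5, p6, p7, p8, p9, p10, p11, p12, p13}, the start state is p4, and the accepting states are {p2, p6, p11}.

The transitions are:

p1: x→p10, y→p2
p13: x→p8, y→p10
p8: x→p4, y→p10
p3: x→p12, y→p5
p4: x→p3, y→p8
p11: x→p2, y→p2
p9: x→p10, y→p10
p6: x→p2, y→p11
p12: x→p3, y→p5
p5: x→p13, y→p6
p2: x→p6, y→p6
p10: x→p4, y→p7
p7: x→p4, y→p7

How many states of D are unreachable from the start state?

2

Starting at p4 and following transitions, the reachable set is {p2, p3, p4, p5, p6, p7, p8, p10, p11, p12, p13}. That leaves p1, p9 unreachable — 2 in total.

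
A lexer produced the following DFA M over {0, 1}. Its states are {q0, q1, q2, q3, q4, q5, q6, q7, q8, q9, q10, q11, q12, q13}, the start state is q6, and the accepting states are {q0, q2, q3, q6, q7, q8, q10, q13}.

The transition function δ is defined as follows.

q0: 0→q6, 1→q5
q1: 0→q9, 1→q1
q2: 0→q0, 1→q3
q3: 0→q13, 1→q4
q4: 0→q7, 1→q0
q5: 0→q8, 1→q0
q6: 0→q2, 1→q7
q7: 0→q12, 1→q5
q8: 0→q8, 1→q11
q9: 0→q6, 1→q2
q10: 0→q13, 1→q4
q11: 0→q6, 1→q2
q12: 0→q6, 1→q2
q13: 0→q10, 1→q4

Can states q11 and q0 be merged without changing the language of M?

Reachable states from the start: {q0,q2,q3,q4,q5,q6,q7,q8,q10,q11,q12,q13}. Unreachable: {q1,q9} — drop them.
Initial partition by acceptance: {q0,q2,q3,q6,q7,q8,q10,q13} | {q4,q5,q11,q12}.
Split {q0,q2,q3,q6,q7,q8,q10,q13} by δ(·,0) → {q0,q2,q3,q6,q8,q10,q13} and {q7}.
Split {q0,q2,q3,q6,q8,q10,q13} by δ(·,1) → {q0,q3,q8,q10,q13} and {q2} and {q6}.
Split {q0,q3,q8,q10,q13} by δ(·,0) → {q3,q8,q10,q13} and {q0}.
On input 0, block {q4,q5,q11,q12} splits into {q11,q12} and {q4} and {q5}.
On input 1, block {q3,q8,q10,q13} splits into {q3,q10,q13} and {q8}.
The partition is now stable with 9 blocks: {q3,q10,q13} | {q11,q12} | {q7} | {q2} | {q6} | {q0} | {q4} | {q5} | {q8}.
q11 and q0 end up in different blocks, so they are distinguishable. For instance, the string 'ε' is accepted from only q0.

No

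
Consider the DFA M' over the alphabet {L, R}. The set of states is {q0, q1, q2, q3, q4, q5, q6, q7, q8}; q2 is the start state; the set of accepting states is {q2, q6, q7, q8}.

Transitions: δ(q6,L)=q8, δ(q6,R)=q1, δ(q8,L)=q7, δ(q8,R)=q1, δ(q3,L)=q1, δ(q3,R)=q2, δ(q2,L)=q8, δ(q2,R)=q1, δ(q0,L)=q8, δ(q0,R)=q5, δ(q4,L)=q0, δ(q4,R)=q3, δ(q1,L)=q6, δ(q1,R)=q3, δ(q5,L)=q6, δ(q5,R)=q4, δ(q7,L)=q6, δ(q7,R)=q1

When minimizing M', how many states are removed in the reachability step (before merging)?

No path from q2 leads to q0, q4, q5; the other 6 states are all reachable.

3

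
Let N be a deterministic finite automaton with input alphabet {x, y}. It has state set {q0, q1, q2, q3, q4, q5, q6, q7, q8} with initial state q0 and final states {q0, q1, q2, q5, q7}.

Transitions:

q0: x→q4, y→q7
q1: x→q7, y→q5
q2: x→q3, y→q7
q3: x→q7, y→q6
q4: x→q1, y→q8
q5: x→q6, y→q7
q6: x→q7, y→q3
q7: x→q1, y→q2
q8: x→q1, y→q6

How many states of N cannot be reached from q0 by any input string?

Exploring from q0, all states are eventually visited, so none are unreachable.

0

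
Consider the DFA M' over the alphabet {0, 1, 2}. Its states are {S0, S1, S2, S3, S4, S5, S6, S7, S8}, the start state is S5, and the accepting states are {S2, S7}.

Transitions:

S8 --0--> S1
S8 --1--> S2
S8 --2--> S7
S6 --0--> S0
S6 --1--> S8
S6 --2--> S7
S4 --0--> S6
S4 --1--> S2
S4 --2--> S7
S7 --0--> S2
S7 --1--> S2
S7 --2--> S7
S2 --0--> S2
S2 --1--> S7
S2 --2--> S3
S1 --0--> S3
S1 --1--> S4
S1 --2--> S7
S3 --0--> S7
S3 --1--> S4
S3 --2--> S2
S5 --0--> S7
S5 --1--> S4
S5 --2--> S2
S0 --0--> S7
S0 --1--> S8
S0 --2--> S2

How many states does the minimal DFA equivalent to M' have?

5

Every state is reachable, so we keep all 9.
Initial partition by acceptance: {S2,S7} | {S0,S1,S3,S4,S5,S6,S8}.
Split {S2,S7} by δ(·,2) → {S2} and {S7}.
Split {S0,S1,S3,S4,S5,S6,S8} by δ(·,0) → {S1,S4,S6,S8} and {S0,S3,S5}.
On input 0, block {S1,S4,S6,S8} splits into {S1,S6} and {S4,S8}.
Stable partition: {S2} | {S1,S6} | {S7} | {S0,S3,S5} | {S4,S8} — 5 equivalence classes.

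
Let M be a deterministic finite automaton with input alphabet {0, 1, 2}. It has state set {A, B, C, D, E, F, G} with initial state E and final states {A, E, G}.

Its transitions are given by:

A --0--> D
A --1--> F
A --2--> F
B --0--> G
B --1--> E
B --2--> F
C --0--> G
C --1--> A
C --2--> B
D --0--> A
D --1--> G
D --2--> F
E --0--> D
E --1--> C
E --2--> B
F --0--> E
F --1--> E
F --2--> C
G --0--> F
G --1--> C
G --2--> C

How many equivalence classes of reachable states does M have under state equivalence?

All states are reachable from the start state.
Initial partition by acceptance: {A,E,G} | {B,C,D,F}.
Stable partition: {A,E,G} | {B,C,D,F} — 2 equivalence classes.

2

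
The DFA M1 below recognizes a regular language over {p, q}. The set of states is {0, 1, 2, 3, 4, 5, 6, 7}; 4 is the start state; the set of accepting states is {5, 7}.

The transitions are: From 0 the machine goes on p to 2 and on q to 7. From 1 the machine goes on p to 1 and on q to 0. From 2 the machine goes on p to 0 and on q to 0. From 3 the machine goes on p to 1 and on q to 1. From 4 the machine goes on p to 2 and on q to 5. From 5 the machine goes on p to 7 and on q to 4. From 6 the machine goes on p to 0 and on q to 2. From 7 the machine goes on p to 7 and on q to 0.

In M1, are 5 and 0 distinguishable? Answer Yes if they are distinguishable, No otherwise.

Yes

States {1,3,6} cannot be reached from the start state, so discard them.
Initial partition by acceptance: {5,7} | {0,2,4}.
On input q, block {0,2,4} splits into {0,4} and {2}.
No further refinement is possible. Final partition (3 blocks): {5,7} | {0,4} | {2}.
5 and 0 end up in different blocks, so they are distinguishable. For instance, the string 'ε' is accepted from only 5.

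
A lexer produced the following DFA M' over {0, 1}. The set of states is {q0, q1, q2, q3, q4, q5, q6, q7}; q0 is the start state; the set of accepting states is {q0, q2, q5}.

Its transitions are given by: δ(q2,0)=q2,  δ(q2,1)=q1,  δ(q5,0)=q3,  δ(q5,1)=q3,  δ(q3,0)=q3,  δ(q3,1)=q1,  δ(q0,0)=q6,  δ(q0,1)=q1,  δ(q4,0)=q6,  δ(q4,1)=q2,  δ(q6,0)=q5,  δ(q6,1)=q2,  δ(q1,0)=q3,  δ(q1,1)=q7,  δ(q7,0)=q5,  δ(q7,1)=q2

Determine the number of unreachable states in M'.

1

BFS from q0 reaches {q0, q1, q2, q3, q5, q6, q7}; the 1 state(s) q4 are never visited.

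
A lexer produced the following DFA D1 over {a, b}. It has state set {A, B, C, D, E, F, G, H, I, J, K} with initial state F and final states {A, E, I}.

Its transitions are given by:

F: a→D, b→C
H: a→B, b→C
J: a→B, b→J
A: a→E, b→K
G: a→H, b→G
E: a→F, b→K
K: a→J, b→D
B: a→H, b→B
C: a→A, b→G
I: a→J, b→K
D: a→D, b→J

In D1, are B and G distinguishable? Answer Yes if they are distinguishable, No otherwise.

No

First remove the unreachable states {I}; 10 states remain.
Start with accepting vs non-accepting: {A,E} | {B,C,D,F,G,H,J,K}.
Refine {A,E} on symbol a: members go to different blocks, giving {A} and {E}.
Split {B,C,D,F,G,H,J,K} by δ(·,a) → {B,D,F,G,H,J,K} and {C}.
Refine {B,D,F,G,H,J,K} on symbol b: members go to different blocks, giving {B,D,G,J,K} and {F,H}.
Refine {B,D,G,J,K} on symbol a: members go to different blocks, giving {D,J,K} and {B,G}.
Refine {D,J,K} on symbol a: members go to different blocks, giving {D,K} and {J}.
Split {D,K} by δ(·,a) → {D} and {K}.
On input a, block {F,H} splits into {F} and {H}.
Stable partition: {A} | {D} | {E} | {C} | {F} | {B,G} | {J} | {K} | {H} — 9 equivalence classes.
B and G lie in the same block of the stable partition, so they are equivalent — no string distinguishes them.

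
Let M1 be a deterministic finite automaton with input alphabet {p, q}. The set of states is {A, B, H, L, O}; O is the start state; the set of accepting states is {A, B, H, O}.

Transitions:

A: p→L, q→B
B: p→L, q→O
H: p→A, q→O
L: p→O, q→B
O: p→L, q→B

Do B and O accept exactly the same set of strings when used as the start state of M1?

Yes

First remove the unreachable states {A,H}; 3 states remain.
Start with accepting vs non-accepting: {B,O} | {L}.
No further refinement is possible. Final partition (2 blocks): {B,O} | {L}.
B and O lie in the same block of the stable partition, so they are equivalent — no string distinguishes them.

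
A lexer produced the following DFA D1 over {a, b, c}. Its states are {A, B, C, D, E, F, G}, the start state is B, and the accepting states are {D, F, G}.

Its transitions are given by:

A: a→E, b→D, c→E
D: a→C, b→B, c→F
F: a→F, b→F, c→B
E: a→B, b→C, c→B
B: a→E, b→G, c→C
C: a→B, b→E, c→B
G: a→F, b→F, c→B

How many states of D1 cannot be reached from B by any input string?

No path from B leads to A, D; the other 5 states are all reachable.

2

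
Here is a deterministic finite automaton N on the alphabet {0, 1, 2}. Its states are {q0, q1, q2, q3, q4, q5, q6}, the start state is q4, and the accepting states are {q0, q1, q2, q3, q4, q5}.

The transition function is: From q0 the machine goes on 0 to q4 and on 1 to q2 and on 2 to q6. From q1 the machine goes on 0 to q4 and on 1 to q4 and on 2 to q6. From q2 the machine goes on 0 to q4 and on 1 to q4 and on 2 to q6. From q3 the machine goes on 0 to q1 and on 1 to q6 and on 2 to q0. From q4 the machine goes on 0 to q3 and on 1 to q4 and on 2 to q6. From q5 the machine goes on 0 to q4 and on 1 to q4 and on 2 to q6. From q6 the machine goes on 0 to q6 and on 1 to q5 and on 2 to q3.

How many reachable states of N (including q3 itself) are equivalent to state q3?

Initial partition by acceptance: {q0,q1,q2,q3,q4,q5} | {q6}.
On input 1, block {q0,q1,q2,q3,q4,q5} splits into {q0,q1,q2,q4,q5} and {q3}.
Split {q0,q1,q2,q4,q5} by δ(·,0) → {q0,q1,q2,q5} and {q4}.
Refine {q0,q1,q2,q5} on symbol 1: members go to different blocks, giving {q1,q2,q5} and {q0}.
The partition is now stable with 5 blocks: {q1,q2,q5} | {q6} | {q3} | {q4} | {q0}.
State q3 belongs to the block {q3}, which has 1 states.

1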